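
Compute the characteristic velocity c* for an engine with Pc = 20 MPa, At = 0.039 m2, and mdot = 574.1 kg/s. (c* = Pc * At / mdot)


c* = 20e6 * 0.039 / 574.1 = 1359 m/s

1359 m/s


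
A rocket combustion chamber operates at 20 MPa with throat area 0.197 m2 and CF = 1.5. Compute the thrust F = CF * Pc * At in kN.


F = 1.5 * 20e6 * 0.197 = 5.9100e+06 N = 5910.0 kN

5910.0 kN


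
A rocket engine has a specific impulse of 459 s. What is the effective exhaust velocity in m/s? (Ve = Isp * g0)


Ve = Isp * g0 = 459 * 9.81 = 4502.8 m/s

4502.8 m/s


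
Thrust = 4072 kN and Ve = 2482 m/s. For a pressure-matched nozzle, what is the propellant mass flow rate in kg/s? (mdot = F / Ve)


mdot = F / Ve = 4072000 / 2482 = 1640.6 kg/s

1640.6 kg/s


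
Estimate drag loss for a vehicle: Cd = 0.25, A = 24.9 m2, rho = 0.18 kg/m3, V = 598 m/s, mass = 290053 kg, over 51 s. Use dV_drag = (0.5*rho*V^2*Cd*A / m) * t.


D = 0.5 * 0.18 * 598^2 * 0.25 * 24.9 = 200347.64 N
a = 200347.64 / 290053 = 0.6907 m/s2
dV = 0.6907 * 51 = 35.2 m/s

35.2 m/s


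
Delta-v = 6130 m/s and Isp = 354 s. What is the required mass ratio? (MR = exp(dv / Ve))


Ve = 354 * 9.81 = 3472.74 m/s
MR = exp(6130 / 3472.74) = 5.843

5.843


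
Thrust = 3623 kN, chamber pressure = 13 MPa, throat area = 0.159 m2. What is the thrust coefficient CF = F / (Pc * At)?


CF = 3623000 / (13e6 * 0.159) = 1.75

1.75


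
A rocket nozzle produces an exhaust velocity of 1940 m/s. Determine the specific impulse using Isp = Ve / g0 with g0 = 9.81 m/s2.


Isp = Ve / g0 = 1940 / 9.81 = 197.8 s

197.8 s


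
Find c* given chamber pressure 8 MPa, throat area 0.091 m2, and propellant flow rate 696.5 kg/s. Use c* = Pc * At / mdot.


c* = 8e6 * 0.091 / 696.5 = 1045 m/s

1045 m/s


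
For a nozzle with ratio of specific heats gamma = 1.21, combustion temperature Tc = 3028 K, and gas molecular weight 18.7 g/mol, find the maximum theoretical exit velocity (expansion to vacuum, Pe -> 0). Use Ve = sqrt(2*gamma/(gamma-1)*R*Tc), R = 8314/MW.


R = 8314 / 18.7 = 444.6 J/(kg.K)
Ve = sqrt(2 * 1.21 / (1.21 - 1) * 444.6 * 3028) = 3939 m/s

3939 m/s


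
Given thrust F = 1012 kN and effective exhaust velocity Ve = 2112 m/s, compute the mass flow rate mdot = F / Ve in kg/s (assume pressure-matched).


mdot = F / Ve = 1012000 / 2112 = 479.2 kg/s

479.2 kg/s


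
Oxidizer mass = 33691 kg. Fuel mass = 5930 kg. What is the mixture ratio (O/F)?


MR = 33691 / 5930 = 5.68

5.68


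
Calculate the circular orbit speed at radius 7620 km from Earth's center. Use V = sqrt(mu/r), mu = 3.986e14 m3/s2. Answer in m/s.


V = sqrt(3.986e14 / 7620000) = 7233 m/s

7233 m/s


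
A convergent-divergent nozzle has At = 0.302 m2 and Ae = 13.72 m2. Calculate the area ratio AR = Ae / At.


AR = 13.72 / 0.302 = 45.4

45.4


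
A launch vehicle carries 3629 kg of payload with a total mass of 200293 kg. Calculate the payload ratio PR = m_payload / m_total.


PR = 3629 / 200293 = 0.0181

0.0181


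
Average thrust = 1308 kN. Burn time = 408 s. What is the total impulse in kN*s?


It = 1308 * 408 = 533664 kN*s

533664 kN*s


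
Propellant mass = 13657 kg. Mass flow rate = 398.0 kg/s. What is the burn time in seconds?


tb = 13657 / 398.0 = 34.3 s

34.3 s


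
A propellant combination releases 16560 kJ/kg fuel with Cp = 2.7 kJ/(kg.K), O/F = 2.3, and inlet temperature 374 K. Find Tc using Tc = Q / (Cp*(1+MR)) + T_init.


Tc = 16560 / (2.7 * (1 + 2.3)) + 374 = 2233 K

2233 K


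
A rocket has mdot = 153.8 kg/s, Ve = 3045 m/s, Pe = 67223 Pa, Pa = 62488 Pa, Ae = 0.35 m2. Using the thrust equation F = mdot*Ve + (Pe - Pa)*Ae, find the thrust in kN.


F = 153.8 * 3045 + (67223 - 62488) * 0.35 = 469978.0 N = 470.0 kN

470.0 kN


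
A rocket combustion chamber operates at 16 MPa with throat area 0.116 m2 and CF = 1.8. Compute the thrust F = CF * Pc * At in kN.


F = 1.8 * 16e6 * 0.116 = 3.3408e+06 N = 3340.8 kN

3340.8 kN


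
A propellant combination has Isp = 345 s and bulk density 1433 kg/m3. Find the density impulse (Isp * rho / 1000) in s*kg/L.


rho*Isp = 345 * 1433 / 1000 = 494 s*kg/L

494 s*kg/L


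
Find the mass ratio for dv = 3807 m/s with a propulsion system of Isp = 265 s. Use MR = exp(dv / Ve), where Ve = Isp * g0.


Ve = 265 * 9.81 = 2599.65 m/s
MR = exp(3807 / 2599.65) = 4.325

4.325


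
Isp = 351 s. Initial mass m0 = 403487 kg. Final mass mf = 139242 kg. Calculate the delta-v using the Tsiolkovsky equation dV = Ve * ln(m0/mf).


Ve = 351 * 9.81 = 3443.31 m/s
dV = 3443.31 * ln(403487/139242) = 3663 m/s

3663 m/s


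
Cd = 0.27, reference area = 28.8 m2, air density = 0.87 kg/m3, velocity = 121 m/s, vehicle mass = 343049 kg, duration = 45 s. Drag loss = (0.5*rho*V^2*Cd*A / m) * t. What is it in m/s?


D = 0.5 * 0.87 * 121^2 * 0.27 * 28.8 = 49524.06 N
a = 49524.06 / 343049 = 0.1444 m/s2
dV = 0.1444 * 45 = 6.5 m/s

6.5 m/s


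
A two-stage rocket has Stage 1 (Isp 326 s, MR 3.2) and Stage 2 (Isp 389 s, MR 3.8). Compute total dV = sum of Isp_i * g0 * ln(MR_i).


dV1 = 326 * 9.81 * ln(3.2) = 3719.8 m/s
dV2 = 389 * 9.81 * ln(3.8) = 5094.5 m/s
Total dV = 3719.8 + 5094.5 = 8814.3 m/s ~ 8814 m/s

8814 m/s


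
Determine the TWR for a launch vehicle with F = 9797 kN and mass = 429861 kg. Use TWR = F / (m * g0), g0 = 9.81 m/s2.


TWR = 9797000 / (429861 * 9.81) = 2.32

2.32


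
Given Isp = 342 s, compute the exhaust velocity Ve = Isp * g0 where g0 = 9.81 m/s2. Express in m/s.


Ve = Isp * g0 = 342 * 9.81 = 3355.0 m/s

3355.0 m/s


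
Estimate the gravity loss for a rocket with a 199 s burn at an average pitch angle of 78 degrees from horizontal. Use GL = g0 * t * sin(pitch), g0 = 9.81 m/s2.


GL = 9.81 * 199 * sin(78 deg) = 1910 m/s

1910 m/s


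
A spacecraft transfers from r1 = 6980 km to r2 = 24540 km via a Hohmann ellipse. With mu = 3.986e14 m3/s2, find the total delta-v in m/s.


V1 = sqrt(mu/r1) = 7556.85 m/s
dV1 = V1*(sqrt(2*r2/(r1+r2)) - 1) = 1872.9 m/s
V2 = sqrt(mu/r2) = 4030.24 m/s
dV2 = V2*(1 - sqrt(2*r1/(r1+r2))) = 1348.11 m/s
Total dV = 3221 m/s

3221 m/s


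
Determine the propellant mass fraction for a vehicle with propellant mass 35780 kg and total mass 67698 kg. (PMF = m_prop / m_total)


PMF = 35780 / 67698 = 0.529

0.529


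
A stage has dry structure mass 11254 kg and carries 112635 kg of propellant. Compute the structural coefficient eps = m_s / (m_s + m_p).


eps = 11254 / (11254 + 112635) = 0.0908

0.0908


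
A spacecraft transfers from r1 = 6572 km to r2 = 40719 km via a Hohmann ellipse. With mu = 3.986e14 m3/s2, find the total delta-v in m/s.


V1 = sqrt(mu/r1) = 7787.89 m/s
dV1 = V1*(sqrt(2*r2/(r1+r2)) - 1) = 2431.95 m/s
V2 = sqrt(mu/r2) = 3128.74 m/s
dV2 = V2*(1 - sqrt(2*r1/(r1+r2))) = 1479.27 m/s
Total dV = 3911 m/s

3911 m/s


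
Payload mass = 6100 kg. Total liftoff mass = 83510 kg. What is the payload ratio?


PR = 6100 / 83510 = 0.073

0.073


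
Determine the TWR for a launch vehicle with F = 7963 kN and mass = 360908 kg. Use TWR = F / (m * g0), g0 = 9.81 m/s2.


TWR = 7963000 / (360908 * 9.81) = 2.25

2.25


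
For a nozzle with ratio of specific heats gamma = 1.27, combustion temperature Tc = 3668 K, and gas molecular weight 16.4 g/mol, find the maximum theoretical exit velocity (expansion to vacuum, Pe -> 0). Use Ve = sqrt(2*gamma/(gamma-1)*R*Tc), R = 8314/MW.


R = 8314 / 16.4 = 506.95 J/(kg.K)
Ve = sqrt(2 * 1.27 / (1.27 - 1) * 506.95 * 3668) = 4182 m/s

4182 m/s


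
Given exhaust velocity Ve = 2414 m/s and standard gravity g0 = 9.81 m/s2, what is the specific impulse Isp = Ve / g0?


Isp = Ve / g0 = 2414 / 9.81 = 246.1 s

246.1 s


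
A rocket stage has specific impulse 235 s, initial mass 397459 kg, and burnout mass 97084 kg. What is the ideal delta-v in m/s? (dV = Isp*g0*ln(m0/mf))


Ve = 235 * 9.81 = 2305.35 m/s
dV = 2305.35 * ln(397459/97084) = 3249 m/s

3249 m/s


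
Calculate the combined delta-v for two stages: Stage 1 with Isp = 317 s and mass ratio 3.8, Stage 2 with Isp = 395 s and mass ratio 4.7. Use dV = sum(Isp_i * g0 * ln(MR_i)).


dV1 = 317 * 9.81 * ln(3.8) = 4151.5 m/s
dV2 = 395 * 9.81 * ln(4.7) = 5996.7 m/s
Total dV = 4151.5 + 5996.7 = 10148.2 m/s ~ 10148 m/s

10148 m/s


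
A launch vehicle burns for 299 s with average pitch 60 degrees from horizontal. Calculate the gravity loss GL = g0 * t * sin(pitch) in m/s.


GL = 9.81 * 299 * sin(60 deg) = 2540 m/s

2540 m/s


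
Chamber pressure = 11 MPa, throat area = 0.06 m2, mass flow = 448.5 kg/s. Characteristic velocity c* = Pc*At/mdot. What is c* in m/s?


c* = 11e6 * 0.06 / 448.5 = 1472 m/s

1472 m/s


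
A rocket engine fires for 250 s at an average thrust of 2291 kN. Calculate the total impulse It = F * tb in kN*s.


It = 2291 * 250 = 572750 kN*s

572750 kN*s


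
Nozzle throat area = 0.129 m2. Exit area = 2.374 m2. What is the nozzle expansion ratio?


AR = 2.374 / 0.129 = 18.4

18.4


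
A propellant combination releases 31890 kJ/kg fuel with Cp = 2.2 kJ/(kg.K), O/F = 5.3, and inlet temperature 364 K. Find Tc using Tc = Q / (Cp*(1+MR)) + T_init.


Tc = 31890 / (2.2 * (1 + 5.3)) + 364 = 2665 K

2665 K


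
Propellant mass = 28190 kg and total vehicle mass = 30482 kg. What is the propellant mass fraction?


PMF = 28190 / 30482 = 0.925

0.925


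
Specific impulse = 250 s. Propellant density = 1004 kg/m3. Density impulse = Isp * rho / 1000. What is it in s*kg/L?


rho*Isp = 250 * 1004 / 1000 = 251 s*kg/L

251 s*kg/L


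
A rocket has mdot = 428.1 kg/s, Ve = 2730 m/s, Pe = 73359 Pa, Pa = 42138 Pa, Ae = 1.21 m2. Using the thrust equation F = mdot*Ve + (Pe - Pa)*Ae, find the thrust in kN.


F = 428.1 * 2730 + (73359 - 42138) * 1.21 = 1.2065e+06 N = 1206.5 kN

1206.5 kN


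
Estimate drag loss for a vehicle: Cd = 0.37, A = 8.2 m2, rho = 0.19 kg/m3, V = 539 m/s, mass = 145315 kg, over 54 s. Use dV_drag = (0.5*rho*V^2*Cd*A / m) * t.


D = 0.5 * 0.19 * 539^2 * 0.37 * 8.2 = 83736.87 N
a = 83736.87 / 145315 = 0.5762 m/s2
dV = 0.5762 * 54 = 31.1 m/s

31.1 m/s


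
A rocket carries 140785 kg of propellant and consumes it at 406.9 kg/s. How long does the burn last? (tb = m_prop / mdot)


tb = 140785 / 406.9 = 346.0 s

346.0 s


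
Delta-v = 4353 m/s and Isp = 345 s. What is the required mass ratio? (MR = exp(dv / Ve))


Ve = 345 * 9.81 = 3384.45 m/s
MR = exp(4353 / 3384.45) = 3.619

3.619


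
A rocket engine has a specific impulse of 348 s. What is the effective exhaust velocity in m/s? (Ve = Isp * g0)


Ve = Isp * g0 = 348 * 9.81 = 3413.9 m/s

3413.9 m/s


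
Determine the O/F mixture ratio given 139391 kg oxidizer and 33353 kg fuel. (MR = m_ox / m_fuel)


MR = 139391 / 33353 = 4.18

4.18


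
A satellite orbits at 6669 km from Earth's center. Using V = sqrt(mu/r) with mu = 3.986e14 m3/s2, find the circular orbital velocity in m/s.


V = sqrt(3.986e14 / 6669000) = 7731 m/s

7731 m/s


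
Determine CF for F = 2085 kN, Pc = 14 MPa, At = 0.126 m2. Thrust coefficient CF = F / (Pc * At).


CF = 2085000 / (14e6 * 0.126) = 1.18

1.18


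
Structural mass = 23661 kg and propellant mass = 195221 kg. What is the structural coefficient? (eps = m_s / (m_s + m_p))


eps = 23661 / (23661 + 195221) = 0.1081

0.1081


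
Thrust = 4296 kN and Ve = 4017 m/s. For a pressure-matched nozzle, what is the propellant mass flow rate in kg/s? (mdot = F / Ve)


mdot = F / Ve = 4296000 / 4017 = 1069.5 kg/s

1069.5 kg/s


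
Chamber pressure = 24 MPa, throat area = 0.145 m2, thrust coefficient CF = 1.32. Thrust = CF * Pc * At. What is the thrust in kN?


F = 1.32 * 24e6 * 0.145 = 4.5936e+06 N = 4593.6 kN

4593.6 kN


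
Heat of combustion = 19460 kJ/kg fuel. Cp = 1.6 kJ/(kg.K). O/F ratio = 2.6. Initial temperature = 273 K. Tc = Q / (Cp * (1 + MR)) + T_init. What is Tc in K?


Tc = 19460 / (1.6 * (1 + 2.6)) + 273 = 3651 K

3651 K


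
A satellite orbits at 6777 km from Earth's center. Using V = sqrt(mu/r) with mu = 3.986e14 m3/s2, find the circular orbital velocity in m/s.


V = sqrt(3.986e14 / 6777000) = 7669 m/s

7669 m/s


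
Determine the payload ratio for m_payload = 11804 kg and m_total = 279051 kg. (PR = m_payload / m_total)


PR = 11804 / 279051 = 0.0423

0.0423


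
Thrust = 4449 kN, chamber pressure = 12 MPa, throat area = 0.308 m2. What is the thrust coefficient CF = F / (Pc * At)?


CF = 4449000 / (12e6 * 0.308) = 1.2

1.2


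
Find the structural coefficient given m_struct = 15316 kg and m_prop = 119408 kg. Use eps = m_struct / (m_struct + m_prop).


eps = 15316 / (15316 + 119408) = 0.1137

0.1137


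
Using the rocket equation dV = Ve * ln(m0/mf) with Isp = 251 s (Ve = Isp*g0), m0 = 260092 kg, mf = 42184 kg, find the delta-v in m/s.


Ve = 251 * 9.81 = 2462.31 m/s
dV = 2462.31 * ln(260092/42184) = 4479 m/s

4479 m/s


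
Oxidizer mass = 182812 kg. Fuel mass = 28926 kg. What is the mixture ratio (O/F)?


MR = 182812 / 28926 = 6.32

6.32


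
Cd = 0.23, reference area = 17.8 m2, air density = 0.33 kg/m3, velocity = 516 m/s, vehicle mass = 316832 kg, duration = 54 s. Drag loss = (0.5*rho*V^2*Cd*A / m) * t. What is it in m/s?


D = 0.5 * 0.33 * 516^2 * 0.23 * 17.8 = 179858.59 N
a = 179858.59 / 316832 = 0.5677 m/s2
dV = 0.5677 * 54 = 30.7 m/s

30.7 m/s


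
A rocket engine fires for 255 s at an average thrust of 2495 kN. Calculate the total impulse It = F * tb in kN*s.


It = 2495 * 255 = 636225 kN*s

636225 kN*s


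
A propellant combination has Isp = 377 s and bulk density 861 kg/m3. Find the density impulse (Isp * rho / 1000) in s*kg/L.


rho*Isp = 377 * 861 / 1000 = 325 s*kg/L

325 s*kg/L


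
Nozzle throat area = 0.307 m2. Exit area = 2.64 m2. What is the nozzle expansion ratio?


AR = 2.64 / 0.307 = 8.6

8.6


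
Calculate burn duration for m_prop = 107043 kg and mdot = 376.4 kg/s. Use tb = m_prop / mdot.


tb = 107043 / 376.4 = 284.4 s

284.4 s


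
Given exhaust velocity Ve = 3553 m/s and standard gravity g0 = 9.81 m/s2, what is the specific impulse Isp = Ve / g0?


Isp = Ve / g0 = 3553 / 9.81 = 362.2 s

362.2 s


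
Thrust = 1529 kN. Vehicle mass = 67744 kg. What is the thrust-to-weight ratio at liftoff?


TWR = 1529000 / (67744 * 9.81) = 2.3

2.3


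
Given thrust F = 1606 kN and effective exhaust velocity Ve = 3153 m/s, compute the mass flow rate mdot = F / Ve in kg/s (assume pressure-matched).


mdot = F / Ve = 1606000 / 3153 = 509.4 kg/s

509.4 kg/s


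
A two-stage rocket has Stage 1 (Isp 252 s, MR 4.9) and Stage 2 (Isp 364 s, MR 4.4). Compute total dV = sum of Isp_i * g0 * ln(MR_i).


dV1 = 252 * 9.81 * ln(4.9) = 3928.8 m/s
dV2 = 364 * 9.81 * ln(4.4) = 5290.6 m/s
Total dV = 3928.8 + 5290.6 = 9219.4 m/s ~ 9219 m/s

9219 m/s


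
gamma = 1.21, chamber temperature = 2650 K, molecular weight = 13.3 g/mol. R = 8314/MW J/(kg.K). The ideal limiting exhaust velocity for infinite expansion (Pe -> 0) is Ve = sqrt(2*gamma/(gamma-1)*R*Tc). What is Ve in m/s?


R = 8314 / 13.3 = 625.11 J/(kg.K)
Ve = sqrt(2 * 1.21 / (1.21 - 1) * 625.11 * 2650) = 4369 m/s

4369 m/s


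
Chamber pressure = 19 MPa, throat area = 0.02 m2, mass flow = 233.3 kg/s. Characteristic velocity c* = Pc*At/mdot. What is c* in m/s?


c* = 19e6 * 0.02 / 233.3 = 1629 m/s

1629 m/s


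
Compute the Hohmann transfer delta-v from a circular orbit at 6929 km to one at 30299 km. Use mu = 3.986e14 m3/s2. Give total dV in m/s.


V1 = sqrt(mu/r1) = 7584.61 m/s
dV1 = V1*(sqrt(2*r2/(r1+r2)) - 1) = 2092.1 m/s
V2 = sqrt(mu/r2) = 3627.06 m/s
dV2 = V2*(1 - sqrt(2*r1/(r1+r2))) = 1414.12 m/s
Total dV = 3506 m/s

3506 m/s


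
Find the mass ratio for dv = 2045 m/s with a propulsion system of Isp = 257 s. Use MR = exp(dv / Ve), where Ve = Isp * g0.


Ve = 257 * 9.81 = 2521.17 m/s
MR = exp(2045 / 2521.17) = 2.25

2.25


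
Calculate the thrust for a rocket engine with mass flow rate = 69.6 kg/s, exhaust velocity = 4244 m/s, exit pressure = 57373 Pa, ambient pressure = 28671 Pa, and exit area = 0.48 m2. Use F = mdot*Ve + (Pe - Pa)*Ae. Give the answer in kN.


F = 69.6 * 4244 + (57373 - 28671) * 0.48 = 309159.0 N = 309.2 kN

309.2 kN


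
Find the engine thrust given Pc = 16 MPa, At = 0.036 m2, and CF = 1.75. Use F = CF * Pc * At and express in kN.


F = 1.75 * 16e6 * 0.036 = 1.0080e+06 N = 1008.0 kN

1008.0 kN


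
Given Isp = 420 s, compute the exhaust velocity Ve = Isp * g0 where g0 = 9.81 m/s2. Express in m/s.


Ve = Isp * g0 = 420 * 9.81 = 4120.2 m/s

4120.2 m/s


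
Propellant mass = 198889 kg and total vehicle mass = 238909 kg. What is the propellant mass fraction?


PMF = 198889 / 238909 = 0.832

0.832


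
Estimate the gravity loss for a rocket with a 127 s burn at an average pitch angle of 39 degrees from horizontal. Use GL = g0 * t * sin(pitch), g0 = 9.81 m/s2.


GL = 9.81 * 127 * sin(39 deg) = 784 m/s

784 m/s


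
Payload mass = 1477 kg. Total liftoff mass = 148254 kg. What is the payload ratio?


PR = 1477 / 148254 = 0.01

0.01


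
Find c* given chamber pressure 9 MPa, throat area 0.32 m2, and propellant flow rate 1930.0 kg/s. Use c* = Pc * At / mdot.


c* = 9e6 * 0.32 / 1930.0 = 1492 m/s

1492 m/s


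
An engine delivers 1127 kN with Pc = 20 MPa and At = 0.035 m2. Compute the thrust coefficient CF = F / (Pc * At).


CF = 1127000 / (20e6 * 0.035) = 1.61

1.61


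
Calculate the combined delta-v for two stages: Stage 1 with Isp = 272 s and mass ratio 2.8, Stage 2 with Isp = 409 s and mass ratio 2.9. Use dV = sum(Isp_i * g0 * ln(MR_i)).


dV1 = 272 * 9.81 * ln(2.8) = 2747.4 m/s
dV2 = 409 * 9.81 * ln(2.9) = 4271.9 m/s
Total dV = 2747.4 + 4271.9 = 7019.3 m/s ~ 7019 m/s

7019 m/s


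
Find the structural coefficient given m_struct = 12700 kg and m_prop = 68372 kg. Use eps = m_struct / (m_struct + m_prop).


eps = 12700 / (12700 + 68372) = 0.1567

0.1567


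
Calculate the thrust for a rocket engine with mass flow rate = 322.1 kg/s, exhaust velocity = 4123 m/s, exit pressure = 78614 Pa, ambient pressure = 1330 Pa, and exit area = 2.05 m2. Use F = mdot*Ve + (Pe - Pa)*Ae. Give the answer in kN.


F = 322.1 * 4123 + (78614 - 1330) * 2.05 = 1.4864e+06 N = 1486.5 kN

1486.5 kN


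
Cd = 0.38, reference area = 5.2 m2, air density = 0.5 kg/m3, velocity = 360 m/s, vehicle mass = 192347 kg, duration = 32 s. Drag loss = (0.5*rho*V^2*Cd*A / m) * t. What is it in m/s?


D = 0.5 * 0.5 * 360^2 * 0.38 * 5.2 = 64022.4 N
a = 64022.4 / 192347 = 0.3328 m/s2
dV = 0.3328 * 32 = 10.7 m/s

10.7 m/s


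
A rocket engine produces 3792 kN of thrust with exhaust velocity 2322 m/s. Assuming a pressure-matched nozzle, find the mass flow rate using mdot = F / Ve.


mdot = F / Ve = 3792000 / 2322 = 1633.1 kg/s

1633.1 kg/s


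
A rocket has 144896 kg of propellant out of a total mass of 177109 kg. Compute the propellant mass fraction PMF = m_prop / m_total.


PMF = 144896 / 177109 = 0.818

0.818


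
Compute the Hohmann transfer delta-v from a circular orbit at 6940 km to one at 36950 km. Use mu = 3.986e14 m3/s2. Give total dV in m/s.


V1 = sqrt(mu/r1) = 7578.6 m/s
dV1 = V1*(sqrt(2*r2/(r1+r2)) - 1) = 2255.36 m/s
V2 = sqrt(mu/r2) = 3284.44 m/s
dV2 = V2*(1 - sqrt(2*r1/(r1+r2))) = 1437.41 m/s
Total dV = 3693 m/s

3693 m/s


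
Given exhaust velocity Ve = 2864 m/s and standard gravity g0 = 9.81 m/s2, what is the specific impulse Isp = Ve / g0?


Isp = Ve / g0 = 2864 / 9.81 = 291.9 s

291.9 s


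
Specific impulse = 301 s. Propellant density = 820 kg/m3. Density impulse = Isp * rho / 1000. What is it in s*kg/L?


rho*Isp = 301 * 820 / 1000 = 247 s*kg/L

247 s*kg/L


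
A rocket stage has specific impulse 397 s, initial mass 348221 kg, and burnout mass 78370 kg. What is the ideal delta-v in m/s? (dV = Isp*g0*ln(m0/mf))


Ve = 397 * 9.81 = 3894.57 m/s
dV = 3894.57 * ln(348221/78370) = 5808 m/s

5808 m/s


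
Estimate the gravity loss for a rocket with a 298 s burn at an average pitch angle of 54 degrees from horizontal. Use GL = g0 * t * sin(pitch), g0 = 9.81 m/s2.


GL = 9.81 * 298 * sin(54 deg) = 2365 m/s

2365 m/s


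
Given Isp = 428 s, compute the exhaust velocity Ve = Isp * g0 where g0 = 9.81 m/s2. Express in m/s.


Ve = Isp * g0 = 428 * 9.81 = 4198.7 m/s

4198.7 m/s


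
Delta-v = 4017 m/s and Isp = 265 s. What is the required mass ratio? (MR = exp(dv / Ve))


Ve = 265 * 9.81 = 2599.65 m/s
MR = exp(4017 / 2599.65) = 4.689

4.689


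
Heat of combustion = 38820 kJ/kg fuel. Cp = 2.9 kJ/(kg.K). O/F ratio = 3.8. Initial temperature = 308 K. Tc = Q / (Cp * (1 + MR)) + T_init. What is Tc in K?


Tc = 38820 / (2.9 * (1 + 3.8)) + 308 = 3097 K

3097 K


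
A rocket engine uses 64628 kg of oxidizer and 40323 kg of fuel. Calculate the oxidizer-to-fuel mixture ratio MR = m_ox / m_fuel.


MR = 64628 / 40323 = 1.6

1.6


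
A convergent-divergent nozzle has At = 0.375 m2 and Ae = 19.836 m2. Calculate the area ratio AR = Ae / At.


AR = 19.836 / 0.375 = 52.9

52.9


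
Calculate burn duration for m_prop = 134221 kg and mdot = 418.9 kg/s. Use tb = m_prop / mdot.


tb = 134221 / 418.9 = 320.4 s

320.4 s


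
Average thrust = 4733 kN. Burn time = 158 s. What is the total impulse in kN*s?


It = 4733 * 158 = 747814 kN*s

747814 kN*s


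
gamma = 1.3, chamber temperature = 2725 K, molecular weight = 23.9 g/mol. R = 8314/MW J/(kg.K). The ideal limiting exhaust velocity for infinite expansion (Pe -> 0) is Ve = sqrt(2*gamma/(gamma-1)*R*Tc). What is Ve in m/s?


R = 8314 / 23.9 = 347.87 J/(kg.K)
Ve = sqrt(2 * 1.3 / (1.3 - 1) * 347.87 * 2725) = 2866 m/s

2866 m/s


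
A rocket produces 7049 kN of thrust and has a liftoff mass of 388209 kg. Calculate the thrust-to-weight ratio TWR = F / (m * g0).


TWR = 7049000 / (388209 * 9.81) = 1.85

1.85


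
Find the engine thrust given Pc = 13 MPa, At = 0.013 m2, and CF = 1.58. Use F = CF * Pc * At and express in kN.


F = 1.58 * 13e6 * 0.013 = 267020.0 N = 267.0 kN

267.0 kN


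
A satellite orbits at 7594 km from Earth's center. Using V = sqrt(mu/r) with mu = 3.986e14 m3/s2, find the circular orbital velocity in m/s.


V = sqrt(3.986e14 / 7594000) = 7245 m/s

7245 m/s


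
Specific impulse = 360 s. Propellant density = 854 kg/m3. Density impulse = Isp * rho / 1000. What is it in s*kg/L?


rho*Isp = 360 * 854 / 1000 = 307 s*kg/L

307 s*kg/L


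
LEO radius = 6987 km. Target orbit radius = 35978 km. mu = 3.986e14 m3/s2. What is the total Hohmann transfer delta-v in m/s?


V1 = sqrt(mu/r1) = 7553.07 m/s
dV1 = V1*(sqrt(2*r2/(r1+r2)) - 1) = 2221.54 m/s
V2 = sqrt(mu/r2) = 3328.51 m/s
dV2 = V2*(1 - sqrt(2*r1/(r1+r2))) = 1430.26 m/s
Total dV = 3652 m/s

3652 m/s


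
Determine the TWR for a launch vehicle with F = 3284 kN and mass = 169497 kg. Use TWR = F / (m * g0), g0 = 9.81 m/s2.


TWR = 3284000 / (169497 * 9.81) = 1.98

1.98


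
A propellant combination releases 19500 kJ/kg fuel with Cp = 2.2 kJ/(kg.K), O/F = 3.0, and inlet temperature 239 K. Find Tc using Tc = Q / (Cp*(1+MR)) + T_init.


Tc = 19500 / (2.2 * (1 + 3.0)) + 239 = 2455 K

2455 K


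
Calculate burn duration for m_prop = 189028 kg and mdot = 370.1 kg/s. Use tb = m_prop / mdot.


tb = 189028 / 370.1 = 510.7 s

510.7 s


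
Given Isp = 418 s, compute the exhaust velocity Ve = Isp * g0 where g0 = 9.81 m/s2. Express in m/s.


Ve = Isp * g0 = 418 * 9.81 = 4100.6 m/s

4100.6 m/s


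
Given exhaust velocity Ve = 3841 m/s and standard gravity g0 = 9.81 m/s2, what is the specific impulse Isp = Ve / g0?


Isp = Ve / g0 = 3841 / 9.81 = 391.5 s

391.5 s


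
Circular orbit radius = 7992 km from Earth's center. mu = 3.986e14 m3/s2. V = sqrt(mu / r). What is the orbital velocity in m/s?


V = sqrt(3.986e14 / 7992000) = 7062 m/s

7062 m/s


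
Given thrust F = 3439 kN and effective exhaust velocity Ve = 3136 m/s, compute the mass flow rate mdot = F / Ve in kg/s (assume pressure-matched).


mdot = F / Ve = 3439000 / 3136 = 1096.6 kg/s

1096.6 kg/s


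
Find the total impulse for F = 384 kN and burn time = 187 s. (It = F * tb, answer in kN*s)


It = 384 * 187 = 71808 kN*s

71808 kN*s


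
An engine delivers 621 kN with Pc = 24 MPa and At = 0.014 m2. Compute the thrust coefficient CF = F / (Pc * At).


CF = 621000 / (24e6 * 0.014) = 1.85

1.85


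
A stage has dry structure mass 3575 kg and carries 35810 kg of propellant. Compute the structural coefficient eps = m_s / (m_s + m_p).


eps = 3575 / (3575 + 35810) = 0.0908

0.0908


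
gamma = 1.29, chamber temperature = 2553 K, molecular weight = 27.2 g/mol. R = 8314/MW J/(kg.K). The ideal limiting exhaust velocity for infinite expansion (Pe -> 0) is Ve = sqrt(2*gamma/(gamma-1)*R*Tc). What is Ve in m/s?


R = 8314 / 27.2 = 305.66 J/(kg.K)
Ve = sqrt(2 * 1.29 / (1.29 - 1) * 305.66 * 2553) = 2635 m/s

2635 m/s


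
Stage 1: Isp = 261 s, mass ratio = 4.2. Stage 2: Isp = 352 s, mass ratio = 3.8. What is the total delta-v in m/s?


dV1 = 261 * 9.81 * ln(4.2) = 3674.4 m/s
dV2 = 352 * 9.81 * ln(3.8) = 4609.9 m/s
Total dV = 3674.4 + 4609.9 = 8284.3 m/s ~ 8284 m/s

8284 m/s


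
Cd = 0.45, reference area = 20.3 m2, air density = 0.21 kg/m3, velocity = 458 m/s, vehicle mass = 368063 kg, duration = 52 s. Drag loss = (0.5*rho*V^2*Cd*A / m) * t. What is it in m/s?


D = 0.5 * 0.21 * 458^2 * 0.45 * 20.3 = 201200.38 N
a = 201200.38 / 368063 = 0.5466 m/s2
dV = 0.5466 * 52 = 28.4 m/s

28.4 m/s


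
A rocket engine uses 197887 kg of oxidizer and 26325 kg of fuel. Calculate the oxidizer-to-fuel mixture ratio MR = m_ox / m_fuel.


MR = 197887 / 26325 = 7.52

7.52


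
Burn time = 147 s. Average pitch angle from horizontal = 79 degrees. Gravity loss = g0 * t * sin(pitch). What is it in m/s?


GL = 9.81 * 147 * sin(79 deg) = 1416 m/s

1416 m/s


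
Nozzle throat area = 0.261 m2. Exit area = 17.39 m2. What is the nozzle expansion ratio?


AR = 17.39 / 0.261 = 66.6

66.6


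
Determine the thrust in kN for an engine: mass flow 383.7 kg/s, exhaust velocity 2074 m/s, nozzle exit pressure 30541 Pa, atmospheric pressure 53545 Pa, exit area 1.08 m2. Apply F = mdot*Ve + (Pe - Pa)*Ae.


F = 383.7 * 2074 + (30541 - 53545) * 1.08 = 770949.0 N = 770.9 kN

770.9 kN


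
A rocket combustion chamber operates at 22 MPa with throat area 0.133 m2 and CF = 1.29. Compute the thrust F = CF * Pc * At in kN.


F = 1.29 * 22e6 * 0.133 = 3.7745e+06 N = 3774.5 kN

3774.5 kN


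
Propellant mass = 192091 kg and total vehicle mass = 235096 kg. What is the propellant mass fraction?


PMF = 192091 / 235096 = 0.817

0.817


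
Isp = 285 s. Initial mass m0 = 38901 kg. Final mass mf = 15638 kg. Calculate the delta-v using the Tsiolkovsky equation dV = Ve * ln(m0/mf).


Ve = 285 * 9.81 = 2795.85 m/s
dV = 2795.85 * ln(38901/15638) = 2548 m/s

2548 m/s


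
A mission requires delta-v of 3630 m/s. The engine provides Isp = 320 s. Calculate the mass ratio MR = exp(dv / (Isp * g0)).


Ve = 320 * 9.81 = 3139.2 m/s
MR = exp(3630 / 3139.2) = 3.178

3.178


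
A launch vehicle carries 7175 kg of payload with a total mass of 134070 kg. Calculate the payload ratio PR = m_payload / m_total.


PR = 7175 / 134070 = 0.0535

0.0535


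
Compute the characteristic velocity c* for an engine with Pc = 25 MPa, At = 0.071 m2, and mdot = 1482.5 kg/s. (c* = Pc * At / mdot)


c* = 25e6 * 0.071 / 1482.5 = 1197 m/s

1197 m/s


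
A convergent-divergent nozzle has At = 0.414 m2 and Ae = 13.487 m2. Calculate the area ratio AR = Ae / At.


AR = 13.487 / 0.414 = 32.6

32.6


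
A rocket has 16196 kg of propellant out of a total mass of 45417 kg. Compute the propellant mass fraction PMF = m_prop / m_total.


PMF = 16196 / 45417 = 0.357

0.357


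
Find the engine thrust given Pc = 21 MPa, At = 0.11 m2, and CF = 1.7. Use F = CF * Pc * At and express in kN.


F = 1.7 * 21e6 * 0.11 = 3.9270e+06 N = 3927.0 kN

3927.0 kN


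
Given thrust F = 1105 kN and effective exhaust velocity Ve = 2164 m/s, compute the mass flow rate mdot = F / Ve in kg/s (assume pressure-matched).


mdot = F / Ve = 1105000 / 2164 = 510.6 kg/s

510.6 kg/s


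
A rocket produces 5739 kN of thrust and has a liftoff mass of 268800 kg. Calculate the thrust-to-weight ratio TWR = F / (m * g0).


TWR = 5739000 / (268800 * 9.81) = 2.18

2.18


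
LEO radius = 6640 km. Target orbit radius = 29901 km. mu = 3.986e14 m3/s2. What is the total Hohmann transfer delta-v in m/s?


V1 = sqrt(mu/r1) = 7747.91 m/s
dV1 = V1*(sqrt(2*r2/(r1+r2)) - 1) = 2163.88 m/s
V2 = sqrt(mu/r2) = 3651.12 m/s
dV2 = V2*(1 - sqrt(2*r1/(r1+r2))) = 1450.04 m/s
Total dV = 3614 m/s

3614 m/s


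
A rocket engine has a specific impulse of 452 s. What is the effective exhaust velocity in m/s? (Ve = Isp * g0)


Ve = Isp * g0 = 452 * 9.81 = 4434.1 m/s

4434.1 m/s


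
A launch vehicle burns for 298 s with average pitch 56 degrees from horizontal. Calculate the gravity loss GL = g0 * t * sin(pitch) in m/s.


GL = 9.81 * 298 * sin(56 deg) = 2424 m/s

2424 m/s


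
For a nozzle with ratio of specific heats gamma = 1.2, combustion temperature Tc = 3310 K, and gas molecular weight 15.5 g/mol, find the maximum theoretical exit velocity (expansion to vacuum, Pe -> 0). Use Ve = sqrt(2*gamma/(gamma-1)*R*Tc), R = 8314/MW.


R = 8314 / 15.5 = 536.39 J/(kg.K)
Ve = sqrt(2 * 1.2 / (1.2 - 1) * 536.39 * 3310) = 4616 m/s

4616 m/s


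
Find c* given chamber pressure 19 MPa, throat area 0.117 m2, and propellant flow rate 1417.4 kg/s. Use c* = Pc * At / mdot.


c* = 19e6 * 0.117 / 1417.4 = 1568 m/s

1568 m/s


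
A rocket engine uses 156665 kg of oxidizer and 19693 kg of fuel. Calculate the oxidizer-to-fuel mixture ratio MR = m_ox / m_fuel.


MR = 156665 / 19693 = 7.96

7.96


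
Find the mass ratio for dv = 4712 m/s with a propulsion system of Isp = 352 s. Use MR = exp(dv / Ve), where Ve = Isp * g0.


Ve = 352 * 9.81 = 3453.12 m/s
MR = exp(4712 / 3453.12) = 3.914

3.914


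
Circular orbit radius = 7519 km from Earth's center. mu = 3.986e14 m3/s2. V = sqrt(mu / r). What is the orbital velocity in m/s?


V = sqrt(3.986e14 / 7519000) = 7281 m/s

7281 m/s


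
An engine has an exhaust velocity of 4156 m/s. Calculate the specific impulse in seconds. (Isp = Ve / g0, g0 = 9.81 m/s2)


Isp = Ve / g0 = 4156 / 9.81 = 423.6 s

423.6 s


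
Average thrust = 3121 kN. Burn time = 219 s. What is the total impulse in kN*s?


It = 3121 * 219 = 683499 kN*s

683499 kN*s


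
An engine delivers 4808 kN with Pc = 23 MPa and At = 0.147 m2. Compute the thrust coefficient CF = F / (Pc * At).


CF = 4808000 / (23e6 * 0.147) = 1.42

1.42


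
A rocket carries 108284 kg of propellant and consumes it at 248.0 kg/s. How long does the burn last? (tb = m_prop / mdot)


tb = 108284 / 248.0 = 436.6 s

436.6 s


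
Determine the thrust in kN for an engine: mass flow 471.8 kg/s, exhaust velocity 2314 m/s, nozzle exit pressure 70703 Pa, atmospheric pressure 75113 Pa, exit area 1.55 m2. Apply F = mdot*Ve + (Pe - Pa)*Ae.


F = 471.8 * 2314 + (70703 - 75113) * 1.55 = 1.0849e+06 N = 1084.9 kN

1084.9 kN


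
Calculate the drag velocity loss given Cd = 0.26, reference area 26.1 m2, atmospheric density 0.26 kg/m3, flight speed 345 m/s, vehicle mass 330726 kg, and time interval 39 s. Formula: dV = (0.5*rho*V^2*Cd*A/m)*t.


D = 0.5 * 0.26 * 345^2 * 0.26 * 26.1 = 105001.47 N
a = 105001.47 / 330726 = 0.3175 m/s2
dV = 0.3175 * 39 = 12.4 m/s

12.4 m/s


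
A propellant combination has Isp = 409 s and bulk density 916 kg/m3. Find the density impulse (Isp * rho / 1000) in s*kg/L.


rho*Isp = 409 * 916 / 1000 = 375 s*kg/L

375 s*kg/L


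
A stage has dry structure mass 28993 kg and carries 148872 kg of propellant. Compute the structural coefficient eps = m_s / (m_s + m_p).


eps = 28993 / (28993 + 148872) = 0.163

0.163


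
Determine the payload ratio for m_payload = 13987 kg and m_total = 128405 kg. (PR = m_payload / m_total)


PR = 13987 / 128405 = 0.1089

0.1089


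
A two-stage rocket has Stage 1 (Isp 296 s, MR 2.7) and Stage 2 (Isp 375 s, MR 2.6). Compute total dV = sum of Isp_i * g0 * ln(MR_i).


dV1 = 296 * 9.81 * ln(2.7) = 2884.2 m/s
dV2 = 375 * 9.81 * ln(2.6) = 3515.1 m/s
Total dV = 2884.2 + 3515.1 = 6399.3 m/s ~ 6399 m/s

6399 m/s


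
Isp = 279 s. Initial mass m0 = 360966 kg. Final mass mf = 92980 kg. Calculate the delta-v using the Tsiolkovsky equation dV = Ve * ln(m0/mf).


Ve = 279 * 9.81 = 2736.99 m/s
dV = 2736.99 * ln(360966/92980) = 3712 m/s

3712 m/s


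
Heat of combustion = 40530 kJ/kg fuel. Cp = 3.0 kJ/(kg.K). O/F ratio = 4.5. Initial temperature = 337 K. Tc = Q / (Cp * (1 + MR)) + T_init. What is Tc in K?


Tc = 40530 / (3.0 * (1 + 4.5)) + 337 = 2793 K

2793 K


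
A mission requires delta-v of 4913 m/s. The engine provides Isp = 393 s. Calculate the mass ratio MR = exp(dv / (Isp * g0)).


Ve = 393 * 9.81 = 3855.33 m/s
MR = exp(4913 / 3855.33) = 3.576

3.576


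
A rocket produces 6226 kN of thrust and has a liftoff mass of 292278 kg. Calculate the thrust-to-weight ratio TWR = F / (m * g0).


TWR = 6226000 / (292278 * 9.81) = 2.17

2.17


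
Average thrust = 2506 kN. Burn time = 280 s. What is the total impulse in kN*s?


It = 2506 * 280 = 701680 kN*s

701680 kN*s


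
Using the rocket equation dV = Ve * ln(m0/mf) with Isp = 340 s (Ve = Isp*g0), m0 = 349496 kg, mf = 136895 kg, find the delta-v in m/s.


Ve = 340 * 9.81 = 3335.4 m/s
dV = 3335.4 * ln(349496/136895) = 3126 m/s

3126 m/s


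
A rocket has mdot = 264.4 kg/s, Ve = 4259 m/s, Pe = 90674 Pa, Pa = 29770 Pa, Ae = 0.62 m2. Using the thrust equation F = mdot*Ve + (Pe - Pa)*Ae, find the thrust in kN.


F = 264.4 * 4259 + (90674 - 29770) * 0.62 = 1.1638e+06 N = 1163.8 kN

1163.8 kN


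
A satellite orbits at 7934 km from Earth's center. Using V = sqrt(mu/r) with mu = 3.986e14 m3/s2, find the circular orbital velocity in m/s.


V = sqrt(3.986e14 / 7934000) = 7088 m/s

7088 m/s


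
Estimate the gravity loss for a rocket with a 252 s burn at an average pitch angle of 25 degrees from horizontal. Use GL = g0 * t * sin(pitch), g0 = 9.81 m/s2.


GL = 9.81 * 252 * sin(25 deg) = 1045 m/s

1045 m/s


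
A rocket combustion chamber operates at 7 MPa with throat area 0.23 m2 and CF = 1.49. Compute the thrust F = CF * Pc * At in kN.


F = 1.49 * 7e6 * 0.23 = 2.3989e+06 N = 2398.9 kN

2398.9 kN


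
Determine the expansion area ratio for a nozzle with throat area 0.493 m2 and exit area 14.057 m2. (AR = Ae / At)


AR = 14.057 / 0.493 = 28.5

28.5


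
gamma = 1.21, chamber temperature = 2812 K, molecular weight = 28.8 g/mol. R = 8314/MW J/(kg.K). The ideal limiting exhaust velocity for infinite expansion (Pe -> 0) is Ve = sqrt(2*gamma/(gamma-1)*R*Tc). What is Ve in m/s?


R = 8314 / 28.8 = 288.68 J/(kg.K)
Ve = sqrt(2 * 1.21 / (1.21 - 1) * 288.68 * 2812) = 3059 m/s

3059 m/s


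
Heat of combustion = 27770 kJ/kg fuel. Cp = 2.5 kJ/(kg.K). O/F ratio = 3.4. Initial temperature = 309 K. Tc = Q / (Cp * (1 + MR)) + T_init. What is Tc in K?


Tc = 27770 / (2.5 * (1 + 3.4)) + 309 = 2834 K

2834 K


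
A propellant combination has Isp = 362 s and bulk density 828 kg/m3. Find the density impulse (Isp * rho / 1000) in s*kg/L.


rho*Isp = 362 * 828 / 1000 = 300 s*kg/L

300 s*kg/L


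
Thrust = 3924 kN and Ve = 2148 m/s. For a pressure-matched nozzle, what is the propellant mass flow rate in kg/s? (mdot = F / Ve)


mdot = F / Ve = 3924000 / 2148 = 1826.8 kg/s

1826.8 kg/s


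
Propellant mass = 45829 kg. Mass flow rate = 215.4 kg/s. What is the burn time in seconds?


tb = 45829 / 215.4 = 212.8 s

212.8 s


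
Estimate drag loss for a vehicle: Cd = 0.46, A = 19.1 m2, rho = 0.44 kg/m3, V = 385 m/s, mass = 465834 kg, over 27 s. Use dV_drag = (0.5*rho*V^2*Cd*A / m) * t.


D = 0.5 * 0.44 * 385^2 * 0.46 * 19.1 = 286507.07 N
a = 286507.07 / 465834 = 0.615 m/s2
dV = 0.615 * 27 = 16.6 m/s

16.6 m/s


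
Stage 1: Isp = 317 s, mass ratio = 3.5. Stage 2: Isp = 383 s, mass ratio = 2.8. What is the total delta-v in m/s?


dV1 = 317 * 9.81 * ln(3.5) = 3895.8 m/s
dV2 = 383 * 9.81 * ln(2.8) = 3868.5 m/s
Total dV = 3895.8 + 3868.5 = 7764.3 m/s ~ 7764 m/s

7764 m/s


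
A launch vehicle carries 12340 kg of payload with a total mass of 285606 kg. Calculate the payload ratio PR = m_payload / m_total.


PR = 12340 / 285606 = 0.0432

0.0432


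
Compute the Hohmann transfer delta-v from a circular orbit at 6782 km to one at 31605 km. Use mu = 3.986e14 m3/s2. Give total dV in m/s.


V1 = sqrt(mu/r1) = 7666.37 m/s
dV1 = V1*(sqrt(2*r2/(r1+r2)) - 1) = 2171.26 m/s
V2 = sqrt(mu/r2) = 3551.33 m/s
dV2 = V2*(1 - sqrt(2*r1/(r1+r2))) = 1440.31 m/s
Total dV = 3612 m/s

3612 m/s


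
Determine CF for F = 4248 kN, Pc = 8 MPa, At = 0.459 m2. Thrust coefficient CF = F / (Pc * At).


CF = 4248000 / (8e6 * 0.459) = 1.16

1.16


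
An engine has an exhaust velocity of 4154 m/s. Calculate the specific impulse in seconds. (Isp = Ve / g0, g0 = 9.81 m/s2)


Isp = Ve / g0 = 4154 / 9.81 = 423.4 s

423.4 s


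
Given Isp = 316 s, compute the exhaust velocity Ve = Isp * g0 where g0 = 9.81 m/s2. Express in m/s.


Ve = Isp * g0 = 316 * 9.81 = 3100.0 m/s

3100.0 m/s


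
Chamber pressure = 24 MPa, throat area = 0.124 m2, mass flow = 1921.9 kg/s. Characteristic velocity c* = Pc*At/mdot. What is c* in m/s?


c* = 24e6 * 0.124 / 1921.9 = 1548 m/s

1548 m/s


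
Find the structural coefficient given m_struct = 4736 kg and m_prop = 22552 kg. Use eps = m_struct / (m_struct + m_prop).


eps = 4736 / (4736 + 22552) = 0.1736

0.1736


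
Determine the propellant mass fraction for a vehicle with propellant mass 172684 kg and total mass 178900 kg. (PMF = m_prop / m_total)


PMF = 172684 / 178900 = 0.965

0.965


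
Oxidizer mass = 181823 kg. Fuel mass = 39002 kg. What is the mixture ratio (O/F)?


MR = 181823 / 39002 = 4.66

4.66


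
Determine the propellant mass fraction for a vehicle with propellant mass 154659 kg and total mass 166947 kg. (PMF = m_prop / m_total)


PMF = 154659 / 166947 = 0.926

0.926


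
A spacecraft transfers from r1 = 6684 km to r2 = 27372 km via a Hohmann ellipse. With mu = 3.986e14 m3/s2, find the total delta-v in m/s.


V1 = sqrt(mu/r1) = 7722.37 m/s
dV1 = V1*(sqrt(2*r2/(r1+r2)) - 1) = 2068.52 m/s
V2 = sqrt(mu/r2) = 3816.06 m/s
dV2 = V2*(1 - sqrt(2*r1/(r1+r2))) = 1425.21 m/s
Total dV = 3494 m/s

3494 m/s


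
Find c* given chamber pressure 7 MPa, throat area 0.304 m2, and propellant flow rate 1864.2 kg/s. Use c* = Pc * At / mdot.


c* = 7e6 * 0.304 / 1864.2 = 1142 m/s

1142 m/s


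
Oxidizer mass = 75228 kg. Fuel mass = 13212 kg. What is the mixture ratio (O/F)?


MR = 75228 / 13212 = 5.69

5.69


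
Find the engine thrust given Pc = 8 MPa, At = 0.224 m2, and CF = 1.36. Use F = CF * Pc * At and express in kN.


F = 1.36 * 8e6 * 0.224 = 2.4371e+06 N = 2437.1 kN

2437.1 kN


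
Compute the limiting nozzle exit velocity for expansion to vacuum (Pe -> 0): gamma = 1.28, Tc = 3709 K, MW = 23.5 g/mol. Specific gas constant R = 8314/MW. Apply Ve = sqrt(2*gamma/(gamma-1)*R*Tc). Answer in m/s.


R = 8314 / 23.5 = 353.79 J/(kg.K)
Ve = sqrt(2 * 1.28 / (1.28 - 1) * 353.79 * 3709) = 3464 m/s

3464 m/s


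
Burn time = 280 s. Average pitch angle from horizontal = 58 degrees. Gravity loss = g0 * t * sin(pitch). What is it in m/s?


GL = 9.81 * 280 * sin(58 deg) = 2329 m/s

2329 m/s


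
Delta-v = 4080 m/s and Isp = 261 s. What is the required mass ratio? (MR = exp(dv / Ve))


Ve = 261 * 9.81 = 2560.41 m/s
MR = exp(4080 / 2560.41) = 4.921

4.921
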